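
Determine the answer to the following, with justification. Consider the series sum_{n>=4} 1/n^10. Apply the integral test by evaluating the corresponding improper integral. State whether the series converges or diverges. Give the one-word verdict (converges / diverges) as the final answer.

Let f(x) = x^(-10). Then f is positive, continuous, and decreasing on [4, infinity), so the integral test applies.
Compute the improper integral int_{4}^infinity f(x) dx:
  antiderivative F(x) = -1/(9*x^9).
  As x -> infinity, F(x) -> 0 (since p = 10 > 1).
  So int = F(infinity) - F(4) = 0 - (-1/2359296) = 1/2359296.
  Finite, so by the integral test, the series converges.

converges


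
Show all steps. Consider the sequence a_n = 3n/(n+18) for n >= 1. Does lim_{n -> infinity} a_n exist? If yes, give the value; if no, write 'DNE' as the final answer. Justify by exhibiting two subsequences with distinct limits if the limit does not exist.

Examine the behaviour of a_n along subsequences.
Even-n subsequence a_{2k} = 3(2k)/(2k+18) -> 3. Odd-n subsequence a_{2k+1} = 3(2k+1)/(2k+19) -> 3. Both tend to 3, which suggests the limit is 3; verify directly.
|a_n - 3| = |3n - 3(n+18)| / (n+18) = 54/(n+18) < 54/n for every n >= 1.
Given epsilon > 0, choose a positive integer N > 54/epsilon. Then for all n >= N, |a_n - 3| < 54/n <= 54/N < epsilon.
So by the definition of the limit, lim a_n exists and equals 3.

3


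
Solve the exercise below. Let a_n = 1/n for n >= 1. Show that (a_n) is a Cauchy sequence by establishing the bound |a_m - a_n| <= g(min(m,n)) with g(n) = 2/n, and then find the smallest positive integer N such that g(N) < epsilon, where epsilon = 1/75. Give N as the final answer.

For any m, n >= 1, by the triangle inequality:
|a_m - a_n| = |1/m - 1/n| <= 1/m + 1/n <= 2/min(m,n).
So g(n) = 2/n bounds the Cauchy difference. Since g(n) -> 0, (a_n) is Cauchy.
Now solve g(N) < 1/75: 2/N < 1/75 <=> N > 2 / (1/75) = 150.
The smallest integer strictly greater than 150 is N = 151.
Check: g(151) = 2/151 = 2/151 < 1/75; g(150) = 1/75 >= 1/75. So N = 151.

151


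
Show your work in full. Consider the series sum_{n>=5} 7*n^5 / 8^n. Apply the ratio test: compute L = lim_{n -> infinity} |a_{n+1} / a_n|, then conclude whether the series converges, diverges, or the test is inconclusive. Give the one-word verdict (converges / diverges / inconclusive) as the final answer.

Let a_n denote the general term. Form the ratio a_{n+1}/a_n and simplify:
a_{n+1}/a_n = (n + 1)^5/(8*n^5)
Take the limit as n -> infinity: L = 1/8.
Since L = 1/8 < 1, the ratio test implies the series converges.

converges


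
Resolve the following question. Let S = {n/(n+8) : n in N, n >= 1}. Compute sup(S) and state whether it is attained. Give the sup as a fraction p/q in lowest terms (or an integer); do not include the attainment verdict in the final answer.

Analysis:
- Values: 1/9, 1/5, 3/11, 1/3, ... strictly increasing.
- Minimum is 1/9 (n=1); inf = 1/9 (attained).
- n/(n+8) = 1 - 8/(n+8) -> 1 from below as n -> infinity, and never equals 1.
- So sup = 1 (not attained).
Conclusion: sup(S) = 1, not attained in S.

1


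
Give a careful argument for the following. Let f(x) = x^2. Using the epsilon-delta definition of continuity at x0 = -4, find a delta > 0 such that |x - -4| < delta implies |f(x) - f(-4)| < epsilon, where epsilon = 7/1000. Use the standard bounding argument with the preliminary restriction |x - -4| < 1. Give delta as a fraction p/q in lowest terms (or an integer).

Factor: |x^2 - (-4)^2| = |x - -4| * |x + -4|.
Impose |x - -4| < 1 first. Then |x + -4| = |(x - -4) + 2*(-4)| <= |x - -4| + 2*|-4| < 1 + 8 = 9.
So |x^2 - (-4)^2| < delta * 9.
We need delta * 9 <= 7/1000, i.e. delta <= 7/1000/9 = 7/9000.
Since 7/9000 < 1, this is tighter than 1; take delta = 7/9000.
So delta = 7/9000 works.

7/9000


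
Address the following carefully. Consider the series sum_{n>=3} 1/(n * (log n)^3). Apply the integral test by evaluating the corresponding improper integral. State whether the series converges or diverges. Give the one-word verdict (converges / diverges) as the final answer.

Let f(x) = 1/(x*log(x)^3). Then f is positive, continuous, and decreasing on [3, infinity), so the integral test applies.
Compute the improper integral int_{3}^infinity f(x) dx:
  antiderivative F(x) = -1/(2*log(x)^2).
  F(x) -> 0 as x -> infinity.  int = 0 - F(3) = 1/(2*log(3)^2) < infinity. By the integral test, the series converges.

converges


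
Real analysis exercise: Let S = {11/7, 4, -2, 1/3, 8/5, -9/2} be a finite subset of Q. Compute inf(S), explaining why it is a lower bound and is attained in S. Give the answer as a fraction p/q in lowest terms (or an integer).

S is finite, so inf(S) = min(S).
Sorted increasing:
-9/2, -2, 1/3, 11/7, 8/5, 4
The extremum is -9/2.
For every x in S, x >= -9/2. And -9/2 is in S, so it is attained.
Therefore inf(S) = -9/2.

-9/2


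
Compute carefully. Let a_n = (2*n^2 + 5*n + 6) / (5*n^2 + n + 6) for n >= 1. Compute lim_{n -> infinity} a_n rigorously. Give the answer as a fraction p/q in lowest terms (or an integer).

Divide numerator and denominator by n^2, the highest power:
numerator / n^2 = 2 + 5/n + 6/n^2
denominator / n^2 = 5 + 1/n + 6/n^2
As n -> infinity, all terms of the form c/n^k (k >= 1) tend to 0.
So numerator / n^2 -> 2 and denominator / n^2 -> 5.
Therefore lim a_n = 2/5.

2/5


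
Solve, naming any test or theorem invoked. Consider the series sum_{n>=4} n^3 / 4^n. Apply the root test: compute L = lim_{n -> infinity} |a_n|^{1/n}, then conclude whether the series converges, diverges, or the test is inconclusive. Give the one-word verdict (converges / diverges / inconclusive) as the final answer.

Let a_n denote the general term. Form |a_n|^(1/n) and simplify:
|a_n|^(1/n) = n^(3/n)/4
Take the limit as n -> infinity: L = 1/4.
Since L = 1/4 < 1, the root test implies convergence.

converges


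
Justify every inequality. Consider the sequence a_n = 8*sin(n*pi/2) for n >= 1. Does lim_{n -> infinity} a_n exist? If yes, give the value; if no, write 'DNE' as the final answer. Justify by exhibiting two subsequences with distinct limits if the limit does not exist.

Examine the behaviour of a_n along subsequences.
a_{4k+1} = 8*sin(pi/2 + 2k*pi) = 8 -> 8. a_{4k+3} = 8*sin(3pi/2 + 2k*pi) = -8 -> -8.
Since these two subsequential limits are 8 and -8, distinct, the full sequence cannot converge (a convergent sequence has all subsequences tending to the same limit). So lim a_n does not exist.

DNE


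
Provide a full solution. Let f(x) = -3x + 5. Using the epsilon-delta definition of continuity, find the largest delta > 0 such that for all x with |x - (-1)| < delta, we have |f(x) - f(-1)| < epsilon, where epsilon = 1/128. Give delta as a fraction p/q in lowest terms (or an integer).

We compute f(-1) = -3*(-1) + 5 = 8.
|f(x) - f(-1)| = |-3x + 5 - (8)| = |-3(x - (-1))| = 3|x - (-1)|.
We need 3|x - (-1)| < 1/128, i.e. |x - (-1)| < 1/128 / 3 = 1/384.
So any delta <= 1/384 works. Conversely, if delta > 1/384, then x = -1 + 1/384 satisfies |x - (-1)| = 1/384 < delta but |f(x) - f(-1)| = 3 * 1/384 = 1/128, which is not < 1/128; so no larger delta works.
Hence the largest such delta is 1/384.

1/384


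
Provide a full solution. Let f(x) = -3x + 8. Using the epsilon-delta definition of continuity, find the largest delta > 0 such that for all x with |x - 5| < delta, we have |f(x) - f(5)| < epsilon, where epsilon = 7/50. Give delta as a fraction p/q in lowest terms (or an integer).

We compute f(5) = -3*(5) + 8 = -7.
|f(x) - f(5)| = |-3x + 8 - (-7)| = |-3(x - 5)| = 3|x - 5|.
We need 3|x - 5| < 7/50, i.e. |x - 5| < 7/50 / 3 = 7/150.
So any delta <= 7/150 works. Conversely, if delta > 7/150, then x = 5 + 7/150 satisfies |x - 5| = 7/150 < delta but |f(x) - f(5)| = 3 * 7/150 = 7/50, which is not < 7/50; so no larger delta works.
Hence the largest such delta is 7/150.

7/150


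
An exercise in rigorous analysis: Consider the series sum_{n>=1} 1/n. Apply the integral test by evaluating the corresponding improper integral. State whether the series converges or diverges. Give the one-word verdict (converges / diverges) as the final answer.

Let f(x) = 1/x. Then f is positive, continuous, and decreasing on [1, infinity), so the integral test applies.
Compute the improper integral int_{1}^infinity f(x) dx:
  antiderivative F(x) = log(x).
  As x -> infinity, log(x) -> infinity.
  So int = infinity - log(1) = infinity. By the integral test, the series diverges.

diverges


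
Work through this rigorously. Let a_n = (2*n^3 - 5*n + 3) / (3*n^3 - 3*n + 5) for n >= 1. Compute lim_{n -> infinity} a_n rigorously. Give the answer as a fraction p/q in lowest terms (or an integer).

Divide numerator and denominator by n^3, the highest power:
numerator / n^3 = 2 - 5/n^2 + 3/n^3
denominator / n^3 = 3 - 3/n^2 + 5/n^3
As n -> infinity, all terms of the form c/n^k (k >= 1) tend to 0.
So numerator / n^3 -> 2 and denominator / n^3 -> 3.
Therefore lim a_n = 2/3.

2/3


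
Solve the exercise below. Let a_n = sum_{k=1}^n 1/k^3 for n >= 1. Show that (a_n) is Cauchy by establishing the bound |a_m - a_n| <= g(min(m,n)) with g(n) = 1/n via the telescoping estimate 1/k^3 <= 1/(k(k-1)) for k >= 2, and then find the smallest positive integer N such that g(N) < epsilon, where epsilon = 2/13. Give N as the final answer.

For m > n >= 1: |a_m - a_n| = sum_{k=n+1}^m 1/k^3.
Use 1/k^3 <= 1/(k(k-1)) = 1/(k-1) - 1/k for k >= 2 (which holds since k^3 >= k^2 >= k(k-1) for k >= 2):
sum_{k=n+1}^m 1/k^3 <= sum_{k=n+1}^m (1/(k-1) - 1/k) = 1/n - 1/m <= 1/n.
By symmetry the same bound holds with n,m swapped, so |a_m - a_n| <= 1/min(m,n) = g(min(m,n)). Since g(n) -> 0, (a_n) is Cauchy.
Now solve g(N) < 2/13: 1/N < 2/13 <=> N > 1/(2/13) = 13/2.
The smallest integer strictly greater than 13/2 is N = 7.
Check: g(7) = 1/7 < 2/13; g(6) = 1/6 >= 2/13. So N = 7.

7


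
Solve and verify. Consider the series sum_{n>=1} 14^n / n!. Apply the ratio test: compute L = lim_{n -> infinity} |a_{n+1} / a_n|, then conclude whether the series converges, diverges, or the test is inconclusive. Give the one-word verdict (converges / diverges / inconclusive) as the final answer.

Let a_n denote the general term. Form the ratio a_{n+1}/a_n and simplify:
a_{n+1}/a_n = 14/(n + 1)
Take the limit as n -> infinity: L = 0.
Since L = 0 < 1, the ratio test implies the series converges.

converges


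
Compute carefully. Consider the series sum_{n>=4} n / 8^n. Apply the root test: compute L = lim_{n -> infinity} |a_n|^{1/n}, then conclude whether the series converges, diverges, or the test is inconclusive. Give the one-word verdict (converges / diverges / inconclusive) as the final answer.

Let a_n denote the general term. Form |a_n|^(1/n) and simplify:
|a_n|^(1/n) = n^(1/n)/8
Take the limit as n -> infinity: L = 1/8.
Since L = 1/8 < 1, the root test implies convergence.

converges


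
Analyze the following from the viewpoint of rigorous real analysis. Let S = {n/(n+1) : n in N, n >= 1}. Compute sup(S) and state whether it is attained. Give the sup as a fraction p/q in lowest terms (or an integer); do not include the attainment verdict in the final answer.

Analysis:
- Values: 1/2, 2/3, 3/4, 4/5, ... strictly increasing.
- Minimum is 1/2 (n=1); inf = 1/2 (attained).
- n/(n+1) = 1 - 1/(n+1) -> 1 from below as n -> infinity, and never equals 1.
- So sup = 1 (not attained).
Conclusion: sup(S) = 1, not attained in S.

1


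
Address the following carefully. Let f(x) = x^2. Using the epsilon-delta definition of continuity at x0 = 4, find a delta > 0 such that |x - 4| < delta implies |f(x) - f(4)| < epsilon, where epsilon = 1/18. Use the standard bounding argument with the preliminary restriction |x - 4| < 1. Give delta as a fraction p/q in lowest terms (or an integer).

Factor: |x^2 - (4)^2| = |x - 4| * |x + 4|.
Impose |x - 4| < 1 first. Then |x + 4| = |(x - 4) + 2*(4)| <= |x - 4| + 2*|4| < 1 + 8 = 9.
So |x^2 - (4)^2| < delta * 9.
We need delta * 9 <= 1/18, i.e. delta <= 1/18/9 = 1/162.
Since 1/162 < 1, this is tighter than 1; take delta = 1/162.
So delta = 1/162 works.

1/162


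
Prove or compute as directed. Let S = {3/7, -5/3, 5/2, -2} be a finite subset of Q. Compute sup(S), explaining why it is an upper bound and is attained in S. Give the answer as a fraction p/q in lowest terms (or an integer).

S is finite, so sup(S) = max(S).
Sorted decreasing:
5/2, 3/7, -5/3, -2
The extremum is 5/2.
For every x in S, x <= 5/2. And 5/2 is in S, so it is attained.
Therefore sup(S) = 5/2.

5/2


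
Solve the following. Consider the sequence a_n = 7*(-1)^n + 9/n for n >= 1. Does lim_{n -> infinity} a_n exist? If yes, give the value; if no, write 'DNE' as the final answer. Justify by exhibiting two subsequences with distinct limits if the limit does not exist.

Examine the behaviour of a_n along subsequences.
a_{2k} = 7 + 9/(2k) -> 7. a_{2k+1} = -7 + 9/(2k+1) -> -7.
Since these two subsequential limits are 7 and -7, distinct, the full sequence cannot converge (a convergent sequence has all subsequences tending to the same limit). So lim a_n does not exist.

DNE


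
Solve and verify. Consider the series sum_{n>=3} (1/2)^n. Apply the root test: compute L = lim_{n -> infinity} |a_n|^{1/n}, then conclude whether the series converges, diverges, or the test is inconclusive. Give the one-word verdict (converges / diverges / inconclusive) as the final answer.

Let a_n denote the general term. Form |a_n|^(1/n) and simplify:
|a_n|^(1/n) = 1/2
Take the limit as n -> infinity: L = 1/2.
Since L = 1/2 < 1, the root test implies convergence.

converges


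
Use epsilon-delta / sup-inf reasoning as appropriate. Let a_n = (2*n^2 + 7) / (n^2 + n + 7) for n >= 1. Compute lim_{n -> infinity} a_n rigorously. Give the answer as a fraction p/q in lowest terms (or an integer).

Divide numerator and denominator by n^2, the highest power:
numerator / n^2 = 2 + 7/n^2
denominator / n^2 = 1 + 1/n + 7/n^2
As n -> infinity, all terms of the form c/n^k (k >= 1) tend to 0.
So numerator / n^2 -> 2 and denominator / n^2 -> 1.
Therefore lim a_n = 2.

2


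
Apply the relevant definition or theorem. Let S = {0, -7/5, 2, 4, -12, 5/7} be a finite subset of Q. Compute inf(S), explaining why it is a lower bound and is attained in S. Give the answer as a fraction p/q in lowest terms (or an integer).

S is finite, so inf(S) = min(S).
Sorted increasing:
-12, -7/5, 0, 5/7, 2, 4
The extremum is -12.
For every x in S, x >= -12. And -12 is in S, so it is attained.
Therefore inf(S) = -12.

-12


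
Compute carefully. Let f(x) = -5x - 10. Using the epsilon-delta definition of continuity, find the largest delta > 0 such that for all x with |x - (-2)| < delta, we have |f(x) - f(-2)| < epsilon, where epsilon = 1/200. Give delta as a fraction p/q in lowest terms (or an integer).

We compute f(-2) = -5*(-2) - 10 = 0.
|f(x) - f(-2)| = |-5x - 10 - (0)| = |-5(x - (-2))| = 5|x - (-2)|.
We need 5|x - (-2)| < 1/200, i.e. |x - (-2)| < 1/200 / 5 = 1/1000.
So any delta <= 1/1000 works. Conversely, if delta > 1/1000, then x = -2 + 1/1000 satisfies |x - (-2)| = 1/1000 < delta but |f(x) - f(-2)| = 5 * 1/1000 = 1/200, which is not < 1/200; so no larger delta works.
Hence the largest such delta is 1/1000.

1/1000


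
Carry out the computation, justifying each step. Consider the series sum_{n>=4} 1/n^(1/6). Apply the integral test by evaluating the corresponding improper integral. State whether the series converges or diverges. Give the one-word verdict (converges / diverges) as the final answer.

Let f(x) = x^(-1/6). Then f is positive, continuous, and decreasing on [4, infinity), so the integral test applies.
Compute the improper integral int_{4}^infinity f(x) dx:
  antiderivative F(x) = 6*x^(5/6)/5.
  As x -> infinity, F(x) -> infinity (since p = 1/6 < 1).
  So the integral diverges. By the integral test, the series diverges.

diverges


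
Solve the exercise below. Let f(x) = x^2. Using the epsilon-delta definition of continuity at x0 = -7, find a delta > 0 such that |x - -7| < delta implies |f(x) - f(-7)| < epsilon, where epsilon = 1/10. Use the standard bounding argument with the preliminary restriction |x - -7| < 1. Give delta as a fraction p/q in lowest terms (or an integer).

Factor: |x^2 - (-7)^2| = |x - -7| * |x + -7|.
Impose |x - -7| < 1 first. Then |x + -7| = |(x - -7) + 2*(-7)| <= |x - -7| + 2*|-7| < 1 + 14 = 15.
So |x^2 - (-7)^2| < delta * 15.
We need delta * 15 <= 1/10, i.e. delta <= 1/10/15 = 1/150.
Since 1/150 < 1, this is tighter than 1; take delta = 1/150.
So delta = 1/150 works.

1/150


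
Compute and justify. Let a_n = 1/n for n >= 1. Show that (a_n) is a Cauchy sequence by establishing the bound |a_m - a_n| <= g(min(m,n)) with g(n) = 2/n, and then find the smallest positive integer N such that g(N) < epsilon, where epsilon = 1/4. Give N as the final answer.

For any m, n >= 1, by the triangle inequality:
|a_m - a_n| = |1/m - 1/n| <= 1/m + 1/n <= 2/min(m,n).
So g(n) = 2/n bounds the Cauchy difference. Since g(n) -> 0, (a_n) is Cauchy.
Now solve g(N) < 1/4: 2/N < 1/4 <=> N > 2 / (1/4) = 8.
The smallest integer strictly greater than 8 is N = 9.
Check: g(9) = 2/9 = 2/9 < 1/4; g(8) = 1/4 >= 1/4. So N = 9.

9


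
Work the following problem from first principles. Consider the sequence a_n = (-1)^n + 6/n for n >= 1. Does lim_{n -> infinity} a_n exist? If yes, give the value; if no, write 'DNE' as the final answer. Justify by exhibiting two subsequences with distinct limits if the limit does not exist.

Examine the behaviour of a_n along subsequences.
a_{2k} = 1 + 6/(2k) -> 1. a_{2k+1} = -1 + 6/(2k+1) -> -1.
Since these two subsequential limits are 1 and -1, distinct, the full sequence cannot converge (a convergent sequence has all subsequences tending to the same limit). So lim a_n does not exist.

DNE


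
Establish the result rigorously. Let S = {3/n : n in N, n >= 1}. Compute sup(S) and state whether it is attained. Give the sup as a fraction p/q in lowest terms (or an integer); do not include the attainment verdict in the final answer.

Analysis:
- Values: 3, 3/2, 1, 3/4, ... strictly decreasing.
- The maximum is 3 (n=1); sup = 3 (attained).
- The set is bounded below by 0; 3/n -> 0 so 0 is the greatest lower bound.
- 0 is not in the set, so inf = 0 is not attained.
Conclusion: sup(S) = 3, attained in S.

3


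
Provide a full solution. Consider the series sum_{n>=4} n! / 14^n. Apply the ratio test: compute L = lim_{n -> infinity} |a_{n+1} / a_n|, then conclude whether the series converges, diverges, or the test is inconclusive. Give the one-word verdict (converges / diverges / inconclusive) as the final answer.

Let a_n denote the general term. Form the ratio a_{n+1}/a_n and simplify:
a_{n+1}/a_n = n/14 + 1/14
Take the limit as n -> infinity: L = infinity.
Since L = infinity > 1 (or L = infinity), the ratio test implies the series diverges.

diverges


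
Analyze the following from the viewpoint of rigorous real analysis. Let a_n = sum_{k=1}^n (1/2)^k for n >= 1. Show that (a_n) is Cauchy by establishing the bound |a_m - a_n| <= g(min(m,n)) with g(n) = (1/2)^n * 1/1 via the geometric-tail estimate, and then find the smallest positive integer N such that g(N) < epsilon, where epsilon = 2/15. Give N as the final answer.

For m > n >= 1: |a_m - a_n| = sum_{k=n+1}^m (1/2)^k < sum_{k=n+1}^infinity (1/2)^k = (1/2)^(n+1) / (1 - 1/2) = (1/2)^n * (1/2) * (2/1) = (1/2)^n * 1/1.
So g(n) = (1/2)^n / 1. Since g(n) -> 0, (a_n) is Cauchy.
Now solve g(N) < 2/15: (1/2)^N / 1 < 2/15 <=> 2^N > 1 / (1 * 2/15) = 15/2.
Check powers of 2: 2^2 = 4 <= 15/2, 2^3 = 8 > 15/2.
So the smallest such N is 3. Check: g(3) = 1/(1 * 8) = 1/8 < 2/15.

3


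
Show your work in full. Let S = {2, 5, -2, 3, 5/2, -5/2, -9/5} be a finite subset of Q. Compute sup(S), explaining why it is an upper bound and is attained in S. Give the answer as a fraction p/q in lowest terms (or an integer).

S is finite, so sup(S) = max(S).
Sorted decreasing:
5, 3, 5/2, 2, -9/5, -2, -5/2
The extremum is 5.
For every x in S, x <= 5. And 5 is in S, so it is attained.
Therefore sup(S) = 5.

5


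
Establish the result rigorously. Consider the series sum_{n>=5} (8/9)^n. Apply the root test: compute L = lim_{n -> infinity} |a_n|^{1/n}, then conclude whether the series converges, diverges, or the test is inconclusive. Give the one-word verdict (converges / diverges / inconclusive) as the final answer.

Let a_n denote the general term. Form |a_n|^(1/n) and simplify:
|a_n|^(1/n) = 8/9
Take the limit as n -> infinity: L = 8/9.
Since L = 8/9 < 1, the root test implies convergence.

converges


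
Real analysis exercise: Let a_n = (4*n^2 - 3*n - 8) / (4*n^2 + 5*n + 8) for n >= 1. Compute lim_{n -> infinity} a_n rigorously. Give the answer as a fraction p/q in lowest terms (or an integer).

Divide numerator and denominator by n^2, the highest power:
numerator / n^2 = 4 - 3/n - 8/n^2
denominator / n^2 = 4 + 5/n + 8/n^2
As n -> infinity, all terms of the form c/n^k (k >= 1) tend to 0.
So numerator / n^2 -> 4 and denominator / n^2 -> 4.
Therefore lim a_n = 1.

1


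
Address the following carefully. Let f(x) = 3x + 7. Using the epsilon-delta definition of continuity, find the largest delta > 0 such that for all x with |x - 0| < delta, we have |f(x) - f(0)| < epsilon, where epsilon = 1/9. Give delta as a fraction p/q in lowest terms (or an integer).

We compute f(0) = 3*(0) + 7 = 7.
|f(x) - f(0)| = |3x + 7 - (7)| = |3(x - 0)| = 3|x - 0|.
We need 3|x - 0| < 1/9, i.e. |x - 0| < 1/9 / 3 = 1/27.
So any delta <= 1/27 works. Conversely, if delta > 1/27, then x = 0 + 1/27 satisfies |x - 0| = 1/27 < delta but |f(x) - f(0)| = 3 * 1/27 = 1/9, which is not < 1/9; so no larger delta works.
Hence the largest such delta is 1/27.

1/27


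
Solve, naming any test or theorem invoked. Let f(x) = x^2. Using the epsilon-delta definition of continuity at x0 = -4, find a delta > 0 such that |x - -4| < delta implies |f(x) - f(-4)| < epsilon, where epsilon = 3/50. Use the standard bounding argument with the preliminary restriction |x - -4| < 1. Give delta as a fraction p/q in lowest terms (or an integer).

Factor: |x^2 - (-4)^2| = |x - -4| * |x + -4|.
Impose |x - -4| < 1 first. Then |x + -4| = |(x - -4) + 2*(-4)| <= |x - -4| + 2*|-4| < 1 + 8 = 9.
So |x^2 - (-4)^2| < delta * 9.
We need delta * 9 <= 3/50, i.e. delta <= 3/50/9 = 1/150.
Since 1/150 < 1, this is tighter than 1; take delta = 1/150.
So delta = 1/150 works.

1/150


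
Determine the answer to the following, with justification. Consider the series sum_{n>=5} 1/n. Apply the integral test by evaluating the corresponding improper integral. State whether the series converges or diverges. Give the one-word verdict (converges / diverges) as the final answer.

Let f(x) = 1/x. Then f is positive, continuous, and decreasing on [5, infinity), so the integral test applies.
Compute the improper integral int_{5}^infinity f(x) dx:
  antiderivative F(x) = log(x).
  As x -> infinity, log(x) -> infinity.
  So int = infinity - log(5) = infinity. By the integral test, the series diverges.

diverges


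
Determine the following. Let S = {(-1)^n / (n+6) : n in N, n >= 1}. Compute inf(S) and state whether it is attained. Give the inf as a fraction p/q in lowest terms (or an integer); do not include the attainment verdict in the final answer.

Analysis:
- Values: -1/7, 1/8, -1/9, 1/10, -1/11, ...
- Positive terms (even n): 1/(2+6), 1/(4+6), ... decreasing -> max = 1/8 (n=2).
- Negative terms (odd n): -1/(1+6), -1/(3+6), ... increasing -> min = -1/7 (n=1).
- So sup = 1/8 (attained at n=2); inf = -1/7 (attained at n=1).
Conclusion: inf(S) = -1/7, attained in S.

-1/7


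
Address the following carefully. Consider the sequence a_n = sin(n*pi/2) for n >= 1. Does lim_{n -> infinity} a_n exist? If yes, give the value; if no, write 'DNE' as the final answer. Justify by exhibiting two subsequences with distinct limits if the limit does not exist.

Examine the behaviour of a_n along subsequences.
a_{4k+1} = sin(pi/2 + 2k*pi) = 1 -> 1. a_{4k+3} = sin(3pi/2 + 2k*pi) = -1 -> -1.
Since these two subsequential limits are 1 and -1, distinct, the full sequence cannot converge (a convergent sequence has all subsequences tending to the same limit). So lim a_n does not exist.

DNE


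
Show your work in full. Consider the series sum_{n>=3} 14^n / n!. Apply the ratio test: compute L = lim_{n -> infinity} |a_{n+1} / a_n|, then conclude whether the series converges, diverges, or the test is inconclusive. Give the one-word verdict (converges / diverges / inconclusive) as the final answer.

Let a_n denote the general term. Form the ratio a_{n+1}/a_n and simplify:
a_{n+1}/a_n = 14/(n + 1)
Take the limit as n -> infinity: L = 0.
Since L = 0 < 1, the ratio test implies the series converges.

converges


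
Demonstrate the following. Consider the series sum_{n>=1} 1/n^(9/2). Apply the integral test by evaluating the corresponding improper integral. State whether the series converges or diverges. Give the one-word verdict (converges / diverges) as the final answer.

Let f(x) = x^(-9/2). Then f is positive, continuous, and decreasing on [1, infinity), so the integral test applies.
Compute the improper integral int_{1}^infinity f(x) dx:
  antiderivative F(x) = -2/(7*x^(7/2)).
  As x -> infinity, F(x) -> 0 (since p = 9/2 > 1).
  So int = F(infinity) - F(1) = 0 - (-2/7) = 2/7.
  Finite, so by the integral test, the series converges.

converges


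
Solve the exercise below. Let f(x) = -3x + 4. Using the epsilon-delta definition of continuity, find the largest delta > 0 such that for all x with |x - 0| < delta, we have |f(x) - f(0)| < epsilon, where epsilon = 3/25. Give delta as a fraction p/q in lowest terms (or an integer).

We compute f(0) = -3*(0) + 4 = 4.
|f(x) - f(0)| = |-3x + 4 - (4)| = |-3(x - 0)| = 3|x - 0|.
We need 3|x - 0| < 3/25, i.e. |x - 0| < 3/25 / 3 = 1/25.
So any delta <= 1/25 works. Conversely, if delta > 1/25, then x = 0 + 1/25 satisfies |x - 0| = 1/25 < delta but |f(x) - f(0)| = 3 * 1/25 = 3/25, which is not < 3/25; so no larger delta works.
Hence the largest such delta is 1/25.

1/25


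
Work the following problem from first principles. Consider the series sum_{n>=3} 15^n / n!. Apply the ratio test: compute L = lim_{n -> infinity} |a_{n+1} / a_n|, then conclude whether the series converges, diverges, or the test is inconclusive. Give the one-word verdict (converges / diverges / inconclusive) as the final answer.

Let a_n denote the general term. Form the ratio a_{n+1}/a_n and simplify:
a_{n+1}/a_n = 15/(n + 1)
Take the limit as n -> infinity: L = 0.
Since L = 0 < 1, the ratio test implies the series converges.

converges


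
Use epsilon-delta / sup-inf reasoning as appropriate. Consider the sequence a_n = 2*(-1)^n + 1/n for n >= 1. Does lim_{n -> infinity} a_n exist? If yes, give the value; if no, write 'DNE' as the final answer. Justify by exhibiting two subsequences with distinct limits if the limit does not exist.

Examine the behaviour of a_n along subsequences.
a_{2k} = 2 + 1/(2k) -> 2. a_{2k+1} = -2 + 1/(2k+1) -> -2.
Since these two subsequential limits are 2 and -2, distinct, the full sequence cannot converge (a convergent sequence has all subsequences tending to the same limit). So lim a_n does not exist.

DNE


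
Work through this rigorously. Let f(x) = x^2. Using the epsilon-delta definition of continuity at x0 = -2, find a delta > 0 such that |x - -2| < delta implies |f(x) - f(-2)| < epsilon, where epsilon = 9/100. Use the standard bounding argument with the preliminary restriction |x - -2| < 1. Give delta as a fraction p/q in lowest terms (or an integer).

Factor: |x^2 - (-2)^2| = |x - -2| * |x + -2|.
Impose |x - -2| < 1 first. Then |x + -2| = |(x - -2) + 2*(-2)| <= |x - -2| + 2*|-2| < 1 + 4 = 5.
So |x^2 - (-2)^2| < delta * 5.
We need delta * 5 <= 9/100, i.e. delta <= 9/100/5 = 9/500.
Since 9/500 < 1, this is tighter than 1; take delta = 9/500.
So delta = 9/500 works.

9/500


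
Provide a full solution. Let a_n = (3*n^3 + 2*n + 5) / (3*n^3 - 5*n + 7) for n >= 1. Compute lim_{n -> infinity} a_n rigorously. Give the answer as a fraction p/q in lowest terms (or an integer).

Divide numerator and denominator by n^3, the highest power:
numerator / n^3 = 3 + 2/n^2 + 5/n^3
denominator / n^3 = 3 - 5/n^2 + 7/n^3
As n -> infinity, all terms of the form c/n^k (k >= 1) tend to 0.
So numerator / n^3 -> 3 and denominator / n^3 -> 3.
Therefore lim a_n = 1.

1


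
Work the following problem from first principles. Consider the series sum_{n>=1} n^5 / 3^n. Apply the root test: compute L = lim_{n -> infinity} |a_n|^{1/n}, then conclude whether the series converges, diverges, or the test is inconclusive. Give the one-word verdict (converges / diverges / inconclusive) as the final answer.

Let a_n denote the general term. Form |a_n|^(1/n) and simplify:
|a_n|^(1/n) = n^(5/n)/3
Take the limit as n -> infinity: L = 1/3.
Since L = 1/3 < 1, the root test implies convergence.

converges


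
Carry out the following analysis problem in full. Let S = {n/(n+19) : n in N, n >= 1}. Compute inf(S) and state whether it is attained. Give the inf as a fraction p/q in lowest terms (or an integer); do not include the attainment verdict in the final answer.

Analysis:
- Values: 1/20, 2/21, 3/22, 4/23, ... strictly increasing.
- Minimum is 1/20 (n=1); inf = 1/20 (attained).
- n/(n+19) = 1 - 19/(n+19) -> 1 from below as n -> infinity, and never equals 1.
- So sup = 1 (not attained).
Conclusion: inf(S) = 1/20, attained in S.

1/20


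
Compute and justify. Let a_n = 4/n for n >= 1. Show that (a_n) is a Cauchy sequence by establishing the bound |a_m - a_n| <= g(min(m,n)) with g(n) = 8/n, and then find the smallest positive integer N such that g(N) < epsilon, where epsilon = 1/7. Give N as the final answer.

For any m, n >= 1, by the triangle inequality:
|a_m - a_n| = |4/m - 4/n| <= 4*1/m + 4*1/n <= 8/min(m,n).
So g(n) = 8/n bounds the Cauchy difference. Since g(n) -> 0, (a_n) is Cauchy.
Now solve g(N) < 1/7: 8/N < 1/7 <=> N > 8 / (1/7) = 56.
The smallest integer strictly greater than 56 is N = 57.
Check: g(57) = 8/57 = 8/57 < 1/7; g(56) = 1/7 >= 1/7. So N = 57.

57


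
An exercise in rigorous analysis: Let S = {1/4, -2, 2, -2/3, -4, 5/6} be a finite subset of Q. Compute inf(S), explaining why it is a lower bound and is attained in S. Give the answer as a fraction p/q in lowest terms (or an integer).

S is finite, so inf(S) = min(S).
Sorted increasing:
-4, -2, -2/3, 1/4, 5/6, 2
The extremum is -4.
For every x in S, x >= -4. And -4 is in S, so it is attained.
Therefore inf(S) = -4.

-4


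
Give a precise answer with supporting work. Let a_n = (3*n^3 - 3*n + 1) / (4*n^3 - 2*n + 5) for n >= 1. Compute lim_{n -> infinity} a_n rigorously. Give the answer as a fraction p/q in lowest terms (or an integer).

Divide numerator and denominator by n^3, the highest power:
numerator / n^3 = 3 - 3/n^2 + n^(-3)
denominator / n^3 = 4 - 2/n^2 + 5/n^3
As n -> infinity, all terms of the form c/n^k (k >= 1) tend to 0.
So numerator / n^3 -> 3 and denominator / n^3 -> 4.
Therefore lim a_n = 3/4.

3/4


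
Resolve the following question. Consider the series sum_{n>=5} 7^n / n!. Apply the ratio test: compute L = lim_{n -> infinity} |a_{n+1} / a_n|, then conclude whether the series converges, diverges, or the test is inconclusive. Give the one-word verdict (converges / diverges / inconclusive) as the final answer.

Let a_n denote the general term. Form the ratio a_{n+1}/a_n and simplify:
a_{n+1}/a_n = 7/(n + 1)
Take the limit as n -> infinity: L = 0.
Since L = 0 < 1, the ratio test implies the series converges.

converges


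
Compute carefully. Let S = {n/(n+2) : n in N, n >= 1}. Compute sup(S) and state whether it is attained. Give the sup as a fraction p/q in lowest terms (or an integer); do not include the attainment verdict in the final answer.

Analysis:
- Values: 1/3, 1/2, 3/5, 2/3, ... strictly increasing.
- Minimum is 1/3 (n=1); inf = 1/3 (attained).
- n/(n+2) = 1 - 2/(n+2) -> 1 from below as n -> infinity, and never equals 1.
- So sup = 1 (not attained).
Conclusion: sup(S) = 1, not attained in S.

1


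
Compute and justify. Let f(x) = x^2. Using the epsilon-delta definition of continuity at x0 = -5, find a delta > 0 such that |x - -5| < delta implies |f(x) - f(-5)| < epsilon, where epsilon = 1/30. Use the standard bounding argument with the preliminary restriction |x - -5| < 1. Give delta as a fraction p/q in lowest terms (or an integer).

Factor: |x^2 - (-5)^2| = |x - -5| * |x + -5|.
Impose |x - -5| < 1 first. Then |x + -5| = |(x - -5) + 2*(-5)| <= |x - -5| + 2*|-5| < 1 + 10 = 11.
So |x^2 - (-5)^2| < delta * 11.
We need delta * 11 <= 1/30, i.e. delta <= 1/30/11 = 1/330.
Since 1/330 < 1, this is tighter than 1; take delta = 1/330.
So delta = 1/330 works.

1/330


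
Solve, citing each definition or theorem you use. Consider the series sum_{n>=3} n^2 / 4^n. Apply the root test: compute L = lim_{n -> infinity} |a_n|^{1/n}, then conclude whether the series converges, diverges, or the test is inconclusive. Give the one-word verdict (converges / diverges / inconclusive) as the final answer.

Let a_n denote the general term. Form |a_n|^(1/n) and simplify:
|a_n|^(1/n) = n^(2/n)/4
Take the limit as n -> infinity: L = 1/4.
Since L = 1/4 < 1, the root test implies convergence.

converges


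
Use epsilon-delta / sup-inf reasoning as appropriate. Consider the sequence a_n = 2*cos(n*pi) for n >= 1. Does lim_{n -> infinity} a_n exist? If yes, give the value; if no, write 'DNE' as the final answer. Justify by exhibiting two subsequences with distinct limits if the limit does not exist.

Examine the behaviour of a_n along subsequences.
cos(n*pi) = (-1)^n, so a_n = 2*(-1)^n. a_{2k} = 2 -> 2. a_{2k+1} = -2 -> -2.
Since these two subsequential limits are 2 and -2, distinct, the full sequence cannot converge (a convergent sequence has all subsequences tending to the same limit). So lim a_n does not exist.

DNE


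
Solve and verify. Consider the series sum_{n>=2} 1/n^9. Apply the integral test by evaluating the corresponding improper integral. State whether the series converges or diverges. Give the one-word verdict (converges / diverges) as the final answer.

Let f(x) = x^(-9). Then f is positive, continuous, and decreasing on [2, infinity), so the integral test applies.
Compute the improper integral int_{2}^infinity f(x) dx:
  antiderivative F(x) = -1/(8*x^8).
  As x -> infinity, F(x) -> 0 (since p = 9 > 1).
  So int = F(infinity) - F(2) = 0 - (-1/2048) = 1/2048.
  Finite, so by the integral test, the series converges.

converges


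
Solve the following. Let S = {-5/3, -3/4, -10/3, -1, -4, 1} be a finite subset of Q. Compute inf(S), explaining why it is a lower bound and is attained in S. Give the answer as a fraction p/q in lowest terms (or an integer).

S is finite, so inf(S) = min(S).
Sorted increasing:
-4, -10/3, -5/3, -1, -3/4, 1
The extremum is -4.
For every x in S, x >= -4. And -4 is in S, so it is attained.
Therefore inf(S) = -4.

-4


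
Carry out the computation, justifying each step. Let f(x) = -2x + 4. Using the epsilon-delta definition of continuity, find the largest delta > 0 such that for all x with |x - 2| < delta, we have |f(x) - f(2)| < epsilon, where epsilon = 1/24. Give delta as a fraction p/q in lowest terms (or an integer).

We compute f(2) = -2*(2) + 4 = 0.
|f(x) - f(2)| = |-2x + 4 - (0)| = |-2(x - 2)| = 2|x - 2|.
We need 2|x - 2| < 1/24, i.e. |x - 2| < 1/24 / 2 = 1/48.
So any delta <= 1/48 works. Conversely, if delta > 1/48, then x = 2 + 1/48 satisfies |x - 2| = 1/48 < delta but |f(x) - f(2)| = 2 * 1/48 = 1/24, which is not < 1/24; so no larger delta works.
Hence the largest such delta is 1/48.

1/48


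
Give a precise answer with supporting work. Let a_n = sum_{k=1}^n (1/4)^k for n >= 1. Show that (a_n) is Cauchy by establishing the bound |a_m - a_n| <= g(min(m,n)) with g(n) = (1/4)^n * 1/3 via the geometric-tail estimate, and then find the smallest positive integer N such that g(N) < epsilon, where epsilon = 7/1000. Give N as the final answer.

For m > n >= 1: |a_m - a_n| = sum_{k=n+1}^m (1/4)^k < sum_{k=n+1}^infinity (1/4)^k = (1/4)^(n+1) / (1 - 1/4) = (1/4)^n * (1/4) * (4/3) = (1/4)^n * 1/3.
So g(n) = (1/4)^n / 3. Since g(n) -> 0, (a_n) is Cauchy.
Now solve g(N) < 7/1000: (1/4)^N / 3 < 7/1000 <=> 4^N > 1 / (3 * 7/1000) = 1000/21.
Check powers of 4: 4^2 = 16 <= 1000/21, 4^3 = 64 > 1000/21.
So the smallest such N is 3. Check: g(3) = 1/(3 * 64) = 1/192 < 7/1000.

3


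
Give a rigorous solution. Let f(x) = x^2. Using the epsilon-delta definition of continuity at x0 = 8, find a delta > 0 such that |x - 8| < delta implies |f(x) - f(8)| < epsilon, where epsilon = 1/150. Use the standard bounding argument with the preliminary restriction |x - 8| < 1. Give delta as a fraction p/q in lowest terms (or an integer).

Factor: |x^2 - (8)^2| = |x - 8| * |x + 8|.
Impose |x - 8| < 1 first. Then |x + 8| = |(x - 8) + 2*(8)| <= |x - 8| + 2*|8| < 1 + 16 = 17.
So |x^2 - (8)^2| < delta * 17.
We need delta * 17 <= 1/150, i.e. delta <= 1/150/17 = 1/2550.
Since 1/2550 < 1, this is tighter than 1; take delta = 1/2550.
So delta = 1/2550 works.

1/2550


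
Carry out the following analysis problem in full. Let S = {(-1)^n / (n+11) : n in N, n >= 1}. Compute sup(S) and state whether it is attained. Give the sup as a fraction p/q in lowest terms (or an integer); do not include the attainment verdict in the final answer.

Analysis:
- Values: -1/12, 1/13, -1/14, 1/15, -1/16, ...
- Positive terms (even n): 1/(2+11), 1/(4+11), ... decreasing -> max = 1/13 (n=2).
- Negative terms (odd n): -1/(1+11), -1/(3+11), ... increasing -> min = -1/12 (n=1).
- So sup = 1/13 (attained at n=2); inf = -1/12 (attained at n=1).
Conclusion: sup(S) = 1/13, attained in S.

1/13


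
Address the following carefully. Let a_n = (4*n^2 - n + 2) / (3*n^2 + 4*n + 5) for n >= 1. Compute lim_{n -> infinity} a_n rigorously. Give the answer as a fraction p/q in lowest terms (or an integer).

Divide numerator and denominator by n^2, the highest power:
numerator / n^2 = 4 - 1/n + 2/n^2
denominator / n^2 = 3 + 4/n + 5/n^2
As n -> infinity, all terms of the form c/n^k (k >= 1) tend to 0.
So numerator / n^2 -> 4 and denominator / n^2 -> 3.
Therefore lim a_n = 4/3.

4/3


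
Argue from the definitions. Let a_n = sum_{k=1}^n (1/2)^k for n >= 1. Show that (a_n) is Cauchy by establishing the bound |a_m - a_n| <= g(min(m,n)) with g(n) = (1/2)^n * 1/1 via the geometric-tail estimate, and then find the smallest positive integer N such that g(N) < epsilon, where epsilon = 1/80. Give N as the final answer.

For m > n >= 1: |a_m - a_n| = sum_{k=n+1}^m (1/2)^k < sum_{k=n+1}^infinity (1/2)^k = (1/2)^(n+1) / (1 - 1/2) = (1/2)^n * (1/2) * (2/1) = (1/2)^n * 1/1.
So g(n) = (1/2)^n / 1. Since g(n) -> 0, (a_n) is Cauchy.
Now solve g(N) < 1/80: (1/2)^N / 1 < 1/80 <=> 2^N > 1 / (1 * 1/80) = 80.
Check powers of 2: 2^6 = 64 <= 80, 2^7 = 128 > 80.
So the smallest such N is 7. Check: g(7) = 1/(1 * 128) = 1/128 < 1/80.

7


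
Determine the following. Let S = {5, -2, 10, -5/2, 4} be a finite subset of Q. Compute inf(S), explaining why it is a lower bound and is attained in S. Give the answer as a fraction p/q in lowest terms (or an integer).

S is finite, so inf(S) = min(S).
Sorted increasing:
-5/2, -2, 4, 5, 10
The extremum is -5/2.
For every x in S, x >= -5/2. And -5/2 is in S, so it is attained.
Therefore inf(S) = -5/2.

-5/2


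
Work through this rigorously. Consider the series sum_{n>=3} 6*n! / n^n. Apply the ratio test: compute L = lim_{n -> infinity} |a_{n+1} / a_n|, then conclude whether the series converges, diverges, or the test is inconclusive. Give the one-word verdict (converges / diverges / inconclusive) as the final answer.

Let a_n denote the general term. Form the ratio a_{n+1}/a_n and simplify:
a_{n+1}/a_n = (n/(n + 1))^n
Take the limit as n -> infinity: L = exp(-1).
Since L = exp(-1) < 1, the ratio test implies the series converges.

converges


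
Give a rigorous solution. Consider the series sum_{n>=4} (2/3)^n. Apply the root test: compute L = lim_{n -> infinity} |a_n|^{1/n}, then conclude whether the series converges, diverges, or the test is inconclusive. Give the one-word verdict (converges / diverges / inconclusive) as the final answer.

Let a_n denote the general term. Form |a_n|^(1/n) and simplify:
|a_n|^(1/n) = 2/3
Take the limit as n -> infinity: L = 2/3.
Since L = 2/3 < 1, the root test implies convergence.

converges
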